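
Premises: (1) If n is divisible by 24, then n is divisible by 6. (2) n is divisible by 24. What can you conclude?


Modus ponens: from (P → Q) and P, infer Q.
P = 'n is divisible by 24' is asserted, and P → Q holds, so Q follows.

n is divisible by 6.


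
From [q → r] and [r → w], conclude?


Hypothetical syllogism: from (P → Q) and (Q → R), infer (P → R).
Chain the two implications through the shared middle term 'r'.

q → w


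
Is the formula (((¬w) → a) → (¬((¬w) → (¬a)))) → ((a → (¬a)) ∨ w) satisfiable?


Search for a satisfying assignment over {a, w}.
Try a=F, w=F: the formula evaluates to T.
A satisfying assignment exists.

Satisfiable.


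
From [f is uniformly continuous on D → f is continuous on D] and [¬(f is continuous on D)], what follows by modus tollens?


Modus tollens: from (P → Q) and ¬Q, infer ¬P.
Q = 'f is continuous on D' is denied; since P → Q, P must also fail.

Not (f is uniformly continuous on D).


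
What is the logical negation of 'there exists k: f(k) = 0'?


¬(for all x: φ) = there exists x: ¬φ, and ¬(there exists x: φ) = for all x: ¬φ.
Apply to the existential statement.

for all k: NOT(f(k) = 0)


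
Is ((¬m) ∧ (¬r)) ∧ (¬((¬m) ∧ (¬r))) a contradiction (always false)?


Truth table over {m, r}:
m | r | φ
---------
F | F | F
T | F | F
F | T | F
T | T | F
Every row is false.

Yes, it is a contradiction.


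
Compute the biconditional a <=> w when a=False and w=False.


Biconditional is true when both operands have the same truth value.
Substitute: a=False, w=False.
False <=> False evaluates to True.

True


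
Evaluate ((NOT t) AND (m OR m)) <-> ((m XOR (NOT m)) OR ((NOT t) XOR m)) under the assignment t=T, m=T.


Substitute t=T, m=T:
NOT t = F
m OR m = T OR T = T
(NOT t) AND (m OR m) = F AND T = F
NOT m = F
m XOR (NOT m) = T XOR F = T
NOT t = F
(NOT t) XOR m = F XOR T = T
(m XOR (NOT m)) OR ((NOT t) XOR m) = T OR T = T
((NOT t) AND (m OR m)) <-> ((m XOR (NOT m)) OR ((NOT t) XOR m)) = F <-> T = F

F


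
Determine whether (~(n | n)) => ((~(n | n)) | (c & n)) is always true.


Build the truth table over {c, n}:
c | n | φ
---------
False | False | True
True | False | True
False | True | True
True | True | True
Every row evaluates to true.

Yes, it is a tautology.


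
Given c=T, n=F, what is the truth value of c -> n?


Implication is false only when antecedent is true and consequent is false.
Substitute: c=T, n=F.
T -> F evaluates to F.

F


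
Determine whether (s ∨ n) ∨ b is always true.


Build the truth table over {b, n, s}:
b | n | s | φ
-------------
F | F | F | F
T | F | F | T
F | T | F | T
T | T | F | T
F | F | T | T
T | F | T | T
F | T | T | T
T | T | T | T
Counterexample at row 1: with b=F, n=F, s=F, the formula is F.

No, it is not a tautology.


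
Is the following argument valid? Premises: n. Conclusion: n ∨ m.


This matches the form of disjunction introduction: the conclusion follows in every model of the premises.

Valid.


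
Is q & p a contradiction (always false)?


Truth table over {p, q}:
p | q | φ
---------
False | False | False
True | False | False
False | True | False
True | True | True
Satisfying assignment at row 4: p=True, q=True gives True.

No, it is not a contradiction.


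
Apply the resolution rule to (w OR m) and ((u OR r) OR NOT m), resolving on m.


The clauses contain complementary literals m and NOTm.
Resolution eliminates this pair and disjoins the remaining literals (merging duplicates).

((w OR u) OR r)


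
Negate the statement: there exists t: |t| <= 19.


¬(for all x: φ) = there exists x: ¬φ, and ¬(there exists x: φ) = for all x: ¬φ.
Apply to the existential statement.

for all t: NOT(|t| <= 19)


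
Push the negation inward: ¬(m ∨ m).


De Morgan: the negation of a disjunction is the conjunction of the negations.
Distribute ¬ across ∨, flipping it to ∧, and negate each literal.

(¬m) ∧ (¬m)


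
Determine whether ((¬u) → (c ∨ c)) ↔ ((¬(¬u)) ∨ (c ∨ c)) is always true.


Build the truth table over {c, u}:
c | u | φ
---------
F | F | T
T | F | T
F | T | T
T | T | T
Every row evaluates to true.

Yes, it is a tautology.


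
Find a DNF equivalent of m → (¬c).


Step 1: Rewrite m → (¬c) as ¬m ∨ (¬c).

(¬m) ∨ (¬c)


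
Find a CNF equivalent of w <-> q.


Step 1: Rewrite w ↔ q as (w → q) ∧ (q → w).
Step 2: Rewrite each implication as a disjunction.

((NOT w) OR q) AND ((NOT q) OR w)


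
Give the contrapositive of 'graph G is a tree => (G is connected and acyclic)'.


The contrapositive of (P → Q) is (¬Q → ¬P); it is logically equivalent to the original.
Here P = 'graph G is a tree' and Q = '(G is connected and acyclic)'.

If not ((G is connected and acyclic)), then not (graph G is a tree).


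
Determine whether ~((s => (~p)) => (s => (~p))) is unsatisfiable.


Truth table over {p, s}:
p | s | φ
---------
False | False | False
True | False | False
False | True | False
True | True | False
Every row is false.

Yes, it is a contradiction.


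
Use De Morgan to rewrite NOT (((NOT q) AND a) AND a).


De Morgan: the negation of a conjunction is the disjunction of the negations.
Distribute NOT across AND, flipping it to OR, and negate each literal.

(q OR (NOT a)) OR (NOT a)


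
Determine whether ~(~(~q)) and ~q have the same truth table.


Compare truth tables:
q | φ | ψ
---------
False | True | True
True | False | False
The columns φ and ψ agree on every row.

Yes, they are logically equivalent.


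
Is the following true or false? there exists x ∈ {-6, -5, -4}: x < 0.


Evaluate the predicate on each element: -6:T, -5:T, -4:T.
Witness x = -6 satisfies the predicate.

T


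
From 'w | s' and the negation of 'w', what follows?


Disjunctive syllogism: from (P ∨ Q) and ¬P, infer Q.
One disjunct, 'w', is ruled out; the other must hold.

s


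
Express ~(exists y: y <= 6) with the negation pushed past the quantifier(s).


¬(forall x: φ) = exists x: ¬φ, and ¬(exists x: φ) = forall x: ¬φ.
Apply to the existential statement.

forall y: ~(y <= 6)


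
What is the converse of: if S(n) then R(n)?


The converse of (P → Q) is (Q → P). It is not in general equivalent to the original.
Here P = 'S(n)' and Q = 'R(n)'.

If R(n), then S(n).


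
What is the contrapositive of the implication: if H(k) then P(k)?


The contrapositive of (P → Q) is (¬Q → ¬P); it is logically equivalent to the original.
Here P = 'H(k)' and Q = 'P(k)'.

If not (P(k)), then not (H(k)).


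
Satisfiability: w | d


Search for a satisfying assignment over {d, w}.
Try d=True, w=False: the formula evaluates to True.
A satisfying assignment exists.

Satisfiable.


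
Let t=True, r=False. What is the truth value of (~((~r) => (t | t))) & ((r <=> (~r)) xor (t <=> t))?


Substitute t=True, r=False:
~r = True
t | t = True | True = True
(~r) => (t | t) = True => True = True
~((~r) => (t | t)) = False
~r = True
r <=> (~r) = False <=> True = False
t <=> t = True <=> True = True
(r <=> (~r)) xor (t <=> t) = False xor True = True
(~((~r) => (t | t))) & ((r <=> (~r)) xor (t <=> t)) = False & True = False

False


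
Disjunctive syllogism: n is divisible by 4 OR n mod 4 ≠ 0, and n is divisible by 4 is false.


Disjunctive syllogism: from (P ∨ Q) and ¬P, infer Q.
One disjunct, 'n is divisible by 4', is ruled out; the other must hold.

n mod 4 ≠ 0


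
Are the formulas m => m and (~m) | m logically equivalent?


Compare truth tables:
m | φ | ψ
---------
False | True | True
True | True | True
The columns φ and ψ agree on every row.

Yes, they are logically equivalent.


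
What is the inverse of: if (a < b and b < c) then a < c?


The inverse of (P → Q) is (¬P → ¬Q). It is equivalent to the converse, not to the original.
Here P = '(a < b and b < c)' and Q = 'a < c'.

If not ((a < b and b < c)), then not (a < c).


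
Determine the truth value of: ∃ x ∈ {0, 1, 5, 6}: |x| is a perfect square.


Evaluate the predicate on each element: 0:T, 1:T, 5:F, 6:F.
Witness x = 0 satisfies the predicate.

T


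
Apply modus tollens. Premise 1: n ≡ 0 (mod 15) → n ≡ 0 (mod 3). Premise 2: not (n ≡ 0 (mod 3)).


Modus tollens: from (P → Q) and ¬Q, infer ¬P.
Q = 'n ≡ 0 (mod 3)' is denied; since P → Q, P must also fail.

Not (n ≡ 0 (mod 15)).


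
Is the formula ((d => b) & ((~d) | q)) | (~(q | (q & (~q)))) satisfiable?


Search for a satisfying assignment over {b, d, q}.
Try b=False, d=False, q=False: the formula evaluates to True.
A satisfying assignment exists.

Satisfiable.


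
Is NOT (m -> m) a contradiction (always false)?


Truth table over {m}:
m | φ
-----
F | F
T | F
Every row is false.

Yes, it is a contradiction.


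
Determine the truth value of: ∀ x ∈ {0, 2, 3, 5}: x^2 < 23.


Evaluate the predicate on each element: 0:T, 2:T, 3:T, 5:F.
Counterexample x = 5 fails the predicate.

F


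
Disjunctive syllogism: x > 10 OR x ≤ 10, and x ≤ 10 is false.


Disjunctive syllogism: from (P ∨ Q) and ¬P, infer Q.
One disjunct, 'x ≤ 10', is ruled out; the other must hold.

x > 10


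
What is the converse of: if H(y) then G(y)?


The converse of (P → Q) is (Q → P). It is not in general equivalent to the original.
Here P = 'H(y)' and Q = 'G(y)'.

If G(y), then H(y).


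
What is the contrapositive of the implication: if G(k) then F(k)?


The contrapositive of (P → Q) is (¬Q → ¬P); it is logically equivalent to the original.
Here P = 'G(k)' and Q = 'F(k)'.

If not (F(k)), then not (G(k)).


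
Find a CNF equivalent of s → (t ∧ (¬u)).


Step 1: Rewrite s → (t ∧ (¬u)) as ¬s ∨ (t ∧ (¬u)).
Step 2: Distribute ∨ over ∧.

((¬s) ∨ t) ∧ ((¬s) ∨ (¬u))


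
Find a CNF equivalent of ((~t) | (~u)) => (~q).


Step 1: Rewrite as ¬((¬t) ∨ (¬u)) ∨ (¬q) = (¬(¬t) ∧ ¬(¬u)) ∨ (¬q).
Step 2: Distribute ∨ over ∧.
Step 3: Eliminate any double negations (¬¬X = X).

(t | (~q)) & (u | (~q))


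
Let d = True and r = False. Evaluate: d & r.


Conjunction is true only when both operands are true.
Substitute: d=True, r=False.
True & False evaluates to False.

False


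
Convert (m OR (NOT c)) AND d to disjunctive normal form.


Step 1: Distribute ∧ over ∨: (m ∨ (¬c)) ∧ d = (m ∧ d) ∨ ((¬c) ∧ d).

(m AND d) OR ((NOT c) AND d)


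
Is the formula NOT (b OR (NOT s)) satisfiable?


Search for a satisfying assignment over {b, s}.
Try b=F, s=T: the formula evaluates to T.
A satisfying assignment exists.

Satisfiable.


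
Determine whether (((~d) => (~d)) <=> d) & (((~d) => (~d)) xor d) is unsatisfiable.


Truth table over {d}:
d | φ
-----
False | False
True | False
Every row is false.

Yes, it is a contradiction.


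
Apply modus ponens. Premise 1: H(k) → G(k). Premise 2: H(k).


Modus ponens: from (P → Q) and P, infer Q.
P = 'H(k)' is asserted, and P → Q holds, so Q follows.

G(k).


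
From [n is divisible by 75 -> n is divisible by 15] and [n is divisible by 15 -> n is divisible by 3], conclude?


Hypothetical syllogism: from (P → Q) and (Q → R), infer (P → R).
Chain the two implications through the shared middle term 'n is divisible by 15'.

n is divisible by 75 -> n is divisible by 3


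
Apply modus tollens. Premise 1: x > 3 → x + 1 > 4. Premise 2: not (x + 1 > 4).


Modus tollens: from (P → Q) and ¬Q, infer ¬P.
Q = 'x + 1 > 4' is denied; since P → Q, P must also fail.

Not (x > 3).


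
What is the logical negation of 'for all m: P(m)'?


¬(for all x: φ) = there exists x: ¬φ, and ¬(there exists x: φ) = for all x: ¬φ.
Apply to the universal statement.

there exists m: NOT(P(m))


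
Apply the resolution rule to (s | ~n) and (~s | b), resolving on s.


The clauses contain complementary literals s and ~s.
Resolution eliminates this pair and disjoins the remaining literals (merging duplicates).

(~n | b)


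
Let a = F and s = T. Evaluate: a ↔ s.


Biconditional is true when both operands have the same truth value.
Substitute: a=F, s=T.
F ↔ T evaluates to F.

F


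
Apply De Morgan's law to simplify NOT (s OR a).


De Morgan: the negation of a disjunction is the conjunction of the negations.
Distribute NOT across OR, flipping it to AND, and negate each literal.

(NOT s) AND (NOT a)


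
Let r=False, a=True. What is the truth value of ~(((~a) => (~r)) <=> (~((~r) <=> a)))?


Substitute r=False, a=True:
~a = False
~r = True
(~a) => (~r) = False => True = True
~r = True
(~r) <=> a = True <=> True = True
~((~r) <=> a) = False
((~a) => (~r)) <=> (~((~r) <=> a)) = True <=> False = False
~(((~a) => (~r)) <=> (~((~r) <=> a))) = True

True


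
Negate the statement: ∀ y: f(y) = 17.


¬(∀ x: φ) = ∃ x: ¬φ, and ¬(∃ x: φ) = ∀ x: ¬φ.
Apply to the universal statement.

∃ y: ¬(f(y) = 17)


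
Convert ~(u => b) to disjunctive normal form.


Step 1: Rewrite implication then negate: ¬(¬u ∨ b) = u ∧ ¬b.

u & (~b)


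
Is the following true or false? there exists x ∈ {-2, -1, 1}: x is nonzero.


Evaluate the predicate on each element: -2:T, -1:T, 1:T.
Witness x = -2 satisfies the predicate.

T


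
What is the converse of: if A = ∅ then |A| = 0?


The converse of (P → Q) is (Q → P). It is not in general equivalent to the original.
Here P = 'A = ∅' and Q = '|A| = 0'.

If |A| = 0, then A = ∅.


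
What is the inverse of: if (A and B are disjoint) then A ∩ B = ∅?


The inverse of (P → Q) is (¬P → ¬Q). It is equivalent to the converse, not to the original.
Here P = '(A and B are disjoint)' and Q = 'A ∩ B = ∅'.

If not ((A and B are disjoint)), then not (A ∩ B = ∅).


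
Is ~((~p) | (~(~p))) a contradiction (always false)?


Truth table over {p}:
p | φ
-----
False | False
True | False
Every row is false.

Yes, it is a contradiction.


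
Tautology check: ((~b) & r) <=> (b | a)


Build the truth table over {a, b, r}:
a | b | r | φ
-------------
False | False | False | True
True | False | False | False
False | True | False | False
True | True | False | False
False | False | True | False
True | False | True | True
False | True | True | False
True | True | True | False
Counterexample at row 2: with a=True, b=False, r=False, the formula is False.

No, it is not a tautology.


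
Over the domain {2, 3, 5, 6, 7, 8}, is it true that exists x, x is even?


Evaluate the predicate on each element: 2:True, 3:False, 5:False, 6:True, 7:False, 8:True.
Witness x = 2 satisfies the predicate.

True


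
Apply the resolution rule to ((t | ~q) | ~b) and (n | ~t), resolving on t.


The clauses contain complementary literals t and ~t.
Resolution eliminates this pair and disjoins the remaining literals (merging duplicates).

((~b | ~q) | n)


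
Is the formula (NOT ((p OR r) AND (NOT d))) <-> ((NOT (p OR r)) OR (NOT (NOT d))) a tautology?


Build the truth table over {d, p, r}:
d | p | r | φ
-------------
F | F | F | T
T | F | F | T
F | T | F | T
T | T | F | T
F | F | T | T
T | F | T | T
F | T | T | T
T | T | T | T
Every row evaluates to true.

Yes, it is a tautology.


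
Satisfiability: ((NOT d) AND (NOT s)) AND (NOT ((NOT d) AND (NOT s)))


Check all 4 assignments over {d, s}:
d | s | φ
---------
F | F | F
T | F | F
F | T | F
T | T | F
No assignment makes the formula true.

Unsatisfiable.


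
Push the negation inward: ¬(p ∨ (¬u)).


De Morgan: the negation of a disjunction is the conjunction of the negations.
Distribute ¬ across ∨, flipping it to ∧, and negate each literal.

(¬p) ∧ u


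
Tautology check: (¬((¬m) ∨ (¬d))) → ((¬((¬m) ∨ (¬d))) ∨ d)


Build the truth table over {d, m}:
d | m | φ
---------
F | F | T
T | F | T
F | T | T
T | T | T
Every row evaluates to true.

Yes, it is a tautology.


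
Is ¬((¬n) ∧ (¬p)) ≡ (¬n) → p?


Compare truth tables:
n | p | φ | ψ
-------------
F | F | F | F
T | F | T | T
F | T | T | T
T | T | T | T
The columns φ and ψ agree on every row.

Yes, they are logically equivalent.


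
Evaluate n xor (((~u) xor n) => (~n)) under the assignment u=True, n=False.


Substitute u=True, n=False:
~u = False
(~u) xor n = False xor False = False
~n = True
((~u) xor n) => (~n) = False => True = True
n xor (((~u) xor n) => (~n)) = False xor True = True

True


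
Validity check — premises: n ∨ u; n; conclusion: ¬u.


This is affirming a disjunct (fallacy). There exist truth assignments where the premises are all true but the conclusion is false.

Invalid.


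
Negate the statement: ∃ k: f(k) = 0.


¬(∀ x: φ) = ∃ x: ¬φ, and ¬(∃ x: φ) = ∀ x: ¬φ.
Apply to the existential statement.

∀ k: ¬(f(k) = 0)


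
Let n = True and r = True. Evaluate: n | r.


Disjunction is false only when both operands are false.
Substitute: n=True, r=True.
True | True evaluates to True.

True


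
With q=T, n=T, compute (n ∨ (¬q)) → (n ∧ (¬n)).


Substitute q=T, n=T:
¬q = F
n ∨ (¬q) = T ∨ F = T
¬n = F
n ∧ (¬n) = T ∧ F = F
(n ∨ (¬q)) → (n ∧ (¬n)) = T → F = F

F


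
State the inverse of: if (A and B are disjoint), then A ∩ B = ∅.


The inverse of (P → Q) is (¬P → ¬Q). It is equivalent to the converse, not to the original.
Here P = '(A and B are disjoint)' and Q = 'A ∩ B = ∅'.

If not ((A and B are disjoint)), then not (A ∩ B = ∅).


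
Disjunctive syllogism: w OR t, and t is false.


Disjunctive syllogism: from (P ∨ Q) and ¬P, infer Q.
One disjunct, 't', is ruled out; the other must hold.

w


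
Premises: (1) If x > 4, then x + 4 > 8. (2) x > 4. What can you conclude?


Modus ponens: from (P → Q) and P, infer Q.
P = 'x > 4' is asserted, and P → Q holds, so Q follows.

x + 4 > 8.


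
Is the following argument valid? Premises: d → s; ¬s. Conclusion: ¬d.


This matches the form of modus tollens: the conclusion follows in every model of the premises.

Valid.


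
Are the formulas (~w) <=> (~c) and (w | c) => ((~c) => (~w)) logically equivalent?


Compare truth tables:
c | w | φ | ψ
-------------
False | False | True | True
True | False | False | True
False | True | False | False
True | True | True | True
They differ at row 2 (c=True, w=False): φ=False but ψ=True.

No, they are not logically equivalent.


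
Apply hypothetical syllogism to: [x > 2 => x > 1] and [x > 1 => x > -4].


Hypothetical syllogism: from (P → Q) and (Q → R), infer (P → R).
Chain the two implications through the shared middle term 'x > 1'.

x > 2 => x > -4


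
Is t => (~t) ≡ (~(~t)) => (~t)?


Compare truth tables:
t | φ | ψ
---------
False | True | True
True | False | False
The columns φ and ψ agree on every row.

Yes, they are logically equivalent.


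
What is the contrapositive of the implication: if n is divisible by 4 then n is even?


The contrapositive of (P → Q) is (¬Q → ¬P); it is logically equivalent to the original.
Here P = 'n is divisible by 4' and Q = 'n is even'.

If not (n is even), then not (n is divisible by 4).


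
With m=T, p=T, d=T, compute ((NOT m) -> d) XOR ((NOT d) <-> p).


Substitute m=T, p=T, d=T:
NOT m = F
(NOT m) -> d = F -> T = T
NOT d = F
(NOT d) <-> p = F <-> T = F
((NOT m) -> d) XOR ((NOT d) <-> p) = T XOR F = T

T


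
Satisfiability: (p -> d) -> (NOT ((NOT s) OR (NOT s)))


Search for a satisfying assignment over {d, p, s}.
Try d=F, p=T, s=F: the formula evaluates to T.
A satisfying assignment exists.

Satisfiable.


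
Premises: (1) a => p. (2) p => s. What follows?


Hypothetical syllogism: from (P → Q) and (Q → R), infer (P → R).
Chain the two implications through the shared middle term 'p'.

a => s


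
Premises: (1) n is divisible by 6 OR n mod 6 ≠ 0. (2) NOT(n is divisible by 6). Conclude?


Disjunctive syllogism: from (P ∨ Q) and ¬P, infer Q.
One disjunct, 'n is divisible by 6', is ruled out; the other must hold.

n mod 6 ≠ 0


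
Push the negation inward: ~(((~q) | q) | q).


De Morgan: the negation of a disjunction is the conjunction of the negations.
Distribute ~ across |, flipping it to &, and negate each literal.

(q & (~q)) & (~q)


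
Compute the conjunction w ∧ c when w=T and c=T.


Conjunction is true only when both operands are true.
Substitute: w=T, c=T.
T ∧ T evaluates to T.

T


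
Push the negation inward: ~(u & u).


De Morgan: the negation of a conjunction is the disjunction of the negations.
Distribute ~ across &, flipping it to |, and negate each literal.

(~u) | (~u)


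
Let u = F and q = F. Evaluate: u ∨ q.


Disjunction is false only when both operands are false.
Substitute: u=F, q=F.
F ∨ F evaluates to F.

F


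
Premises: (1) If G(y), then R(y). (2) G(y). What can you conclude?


Modus ponens: from (P → Q) and P, infer Q.
P = 'G(y)' is asserted, and P → Q holds, so Q follows.

R(y).


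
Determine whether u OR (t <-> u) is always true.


Build the truth table over {t, u}:
t | u | φ
---------
F | F | T
T | F | F
F | T | T
T | T | T
Counterexample at row 2: with t=T, u=F, the formula is F.

No, it is not a tautology.


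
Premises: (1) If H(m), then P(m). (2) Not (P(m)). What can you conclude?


Modus tollens: from (P → Q) and ¬Q, infer ¬P.
Q = 'P(m)' is denied; since P → Q, P must also fail.

Not (H(m)).


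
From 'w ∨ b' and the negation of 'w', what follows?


Disjunctive syllogism: from (P ∨ Q) and ¬P, infer Q.
One disjunct, 'w', is ruled out; the other must hold.

b


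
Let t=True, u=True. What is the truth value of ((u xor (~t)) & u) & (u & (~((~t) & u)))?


Substitute t=True, u=True:
~t = False
u xor (~t) = True xor False = True
(u xor (~t)) & u = True & True = True
~t = False
(~t) & u = False & True = False
~((~t) & u) = True
u & (~((~t) & u)) = True & True = True
((u xor (~t)) & u) & (u & (~((~t) & u))) = True & True = True

True


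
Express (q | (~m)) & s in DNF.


Step 1: Distribute ∧ over ∨: (q ∨ (¬m)) ∧ s = (q ∧ s) ∨ ((¬m) ∧ s).

(q & s) | ((~m) & s)


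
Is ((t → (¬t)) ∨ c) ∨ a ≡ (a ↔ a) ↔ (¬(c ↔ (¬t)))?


Compare truth tables:
a | c | t | φ | ψ
-----------------
F | F | F | T | T
T | F | F | T | T
F | T | F | T | F
T | T | F | T | F
F | F | T | F | F
T | F | T | T | F
F | T | T | T | T
T | T | T | T | T
They differ at row 3 (a=F, c=T, t=F): φ=T but ψ=F.

No, they are not logically equivalent.


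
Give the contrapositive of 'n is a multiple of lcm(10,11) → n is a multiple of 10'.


The contrapositive of (P → Q) is (¬Q → ¬P); it is logically equivalent to the original.
Here P = 'n is a multiple of lcm(10,11)' and Q = 'n is a multiple of 10'.

If not (n is a multiple of 10), then not (n is a multiple of lcm(10,11)).


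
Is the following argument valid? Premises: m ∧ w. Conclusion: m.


This matches the form of conjunction elimination: the conclusion follows in every model of the premises.

Valid.


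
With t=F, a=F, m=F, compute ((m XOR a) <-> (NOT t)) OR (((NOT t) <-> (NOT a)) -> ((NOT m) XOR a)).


Substitute t=F, a=F, m=F:
m XOR a = F XOR F = F
NOT t = T
(m XOR a) <-> (NOT t) = F <-> T = F
NOT t = T
NOT a = T
(NOT t) <-> (NOT a) = T <-> T = T
NOT m = T
(NOT m) XOR a = T XOR F = T
((NOT t) <-> (NOT a)) -> ((NOT m) XOR a) = T -> T = T
((m XOR a) <-> (NOT t)) OR (((NOT t) <-> (NOT a)) -> ((NOT m) XOR a)) = F OR T = T

T


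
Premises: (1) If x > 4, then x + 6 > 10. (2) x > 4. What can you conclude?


Modus ponens: from (P → Q) and P, infer Q.
P = 'x > 4' is asserted, and P → Q holds, so Q follows.

x + 6 > 10.


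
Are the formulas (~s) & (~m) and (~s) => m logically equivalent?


Compare truth tables:
m | s | φ | ψ
-------------
False | False | True | False
True | False | False | True
False | True | False | True
True | True | False | True
They differ at row 1 (m=False, s=False): φ=True but ψ=False.

No, they are not logically equivalent.


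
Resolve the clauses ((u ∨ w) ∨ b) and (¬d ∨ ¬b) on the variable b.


The clauses contain complementary literals b and ¬b.
Resolution eliminates this pair and disjoins the remaining literals (merging duplicates).

((u ∨ w) ∨ ¬d)


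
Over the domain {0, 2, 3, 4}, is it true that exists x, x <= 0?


Evaluate the predicate on each element: 0:True, 2:False, 3:False, 4:False.
Witness x = 0 satisfies the predicate.

True


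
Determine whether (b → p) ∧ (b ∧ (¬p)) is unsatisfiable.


Truth table over {b, p}:
b | p | φ
---------
F | F | F
T | F | F
F | T | F
T | T | F
Every row is false.

Yes, it is a contradiction.


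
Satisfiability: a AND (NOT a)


Check all 2 assignments over {a}:
a | φ
-----
F | F
T | F
No assignment makes the formula true.

Unsatisfiable.


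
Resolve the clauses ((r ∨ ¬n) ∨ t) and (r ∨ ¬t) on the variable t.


The clauses contain complementary literals t and ¬t.
Resolution eliminates this pair and disjoins the remaining literals (merging duplicates).

(r ∨ ¬n)


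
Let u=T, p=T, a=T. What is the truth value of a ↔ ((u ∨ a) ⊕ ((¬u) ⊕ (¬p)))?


Substitute u=T, p=T, a=T:
u ∨ a = T ∨ T = T
¬u = F
¬p = F
(¬u) ⊕ (¬p) = F ⊕ F = F
(u ∨ a) ⊕ ((¬u) ⊕ (¬p)) = T ⊕ F = T
a ↔ ((u ∨ a) ⊕ ((¬u) ⊕ (¬p))) = T ↔ T = T

T


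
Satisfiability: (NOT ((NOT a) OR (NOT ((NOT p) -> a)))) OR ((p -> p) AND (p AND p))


Search for a satisfying assignment over {a, p}.
Try a=T, p=F: the formula evaluates to T.
A satisfying assignment exists.

Satisfiable.


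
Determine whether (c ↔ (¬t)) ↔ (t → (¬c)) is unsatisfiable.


Truth table over {c, t}:
c | t | φ
---------
F | F | F
T | F | T
F | T | T
T | T | T
Satisfying assignment at row 2: c=T, t=F gives T.

No, it is not a contradiction.


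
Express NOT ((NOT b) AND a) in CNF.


Step 1: Apply De Morgan: ¬((¬b) ∧ a) = ¬(¬b) ∨ ¬a.
Step 2: Eliminate any double negations (¬¬X = X).

b OR (NOT a)


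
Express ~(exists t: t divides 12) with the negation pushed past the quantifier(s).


¬(forall x: φ) = exists x: ¬φ, and ¬(exists x: φ) = forall x: ¬φ.
Apply to the existential statement.

forall t: ~(t divides 12)


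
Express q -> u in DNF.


Step 1: Rewrite q → u as ¬q ∨ u.

(NOT q) OR u


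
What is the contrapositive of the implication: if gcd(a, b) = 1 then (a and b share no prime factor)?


The contrapositive of (P → Q) is (¬Q → ¬P); it is logically equivalent to the original.
Here P = 'gcd(a, b) = 1' and Q = '(a and b share no prime factor)'.

If not ((a and b share no prime factor)), then not (gcd(a, b) = 1).


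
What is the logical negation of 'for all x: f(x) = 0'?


¬(for all x: φ) = there exists x: ¬φ, and ¬(there exists x: φ) = for all x: ¬φ.
Apply to the universal statement.

there exists x: NOT(f(x) = 0)


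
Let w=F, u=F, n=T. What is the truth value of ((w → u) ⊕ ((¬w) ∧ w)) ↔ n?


Substitute w=F, u=F, n=T:
w → u = F → F = T
¬w = T
(¬w) ∧ w = T ∧ F = F
(w → u) ⊕ ((¬w) ∧ w) = T ⊕ F = T
((w → u) ⊕ ((¬w) ∧ w)) ↔ n = T ↔ T = T

T


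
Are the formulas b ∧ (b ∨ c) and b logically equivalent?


Compare truth tables:
b | c | φ | ψ
-------------
F | F | F | F
T | F | T | T
F | T | F | F
T | T | T | T
The columns φ and ψ agree on every row.

Yes, they are logically equivalent.


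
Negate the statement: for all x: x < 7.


¬(for all x: φ) = there exists x: ¬φ, and ¬(there exists x: φ) = for all x: ¬φ.
Apply to the universal statement.

there exists x: NOT(x < 7)


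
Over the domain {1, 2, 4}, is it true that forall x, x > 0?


Evaluate the predicate on each element: 1:True, 2:True, 4:True.
Every element satisfies the predicate.

True


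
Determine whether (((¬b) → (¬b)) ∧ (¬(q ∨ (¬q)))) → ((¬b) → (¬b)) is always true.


Build the truth table over {b, q}:
b | q | φ
---------
F | F | T
T | F | T
F | T | T
T | T | T
Every row evaluates to true.

Yes, it is a tautology.


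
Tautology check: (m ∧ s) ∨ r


Build the truth table over {m, r, s}:
m | r | s | φ
-------------
F | F | F | F
T | F | F | F
F | T | F | T
T | T | F | T
F | F | T | F
T | F | T | T
F | T | T | T
T | T | T | T
Counterexample at row 1: with m=F, r=F, s=F, the formula is F.

No, it is not a tautology.


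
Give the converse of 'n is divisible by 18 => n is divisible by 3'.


The converse of (P → Q) is (Q → P). It is not in general equivalent to the original.
Here P = 'n is divisible by 18' and Q = 'n is divisible by 3'.

If n is divisible by 3, then n is divisible by 18.


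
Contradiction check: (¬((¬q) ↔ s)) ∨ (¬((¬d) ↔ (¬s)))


Truth table over {d, q, s}:
d | q | s | φ
-------------
F | F | F | T
T | F | F | T
F | T | F | F
T | T | F | T
F | F | T | T
T | F | T | F
F | T | T | T
T | T | T | T
Satisfying assignment at row 1: d=F, q=F, s=F gives T.

No, it is not a contradiction.


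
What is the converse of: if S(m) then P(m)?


The converse of (P → Q) is (Q → P). It is not in general equivalent to the original.
Here P = 'S(m)' and Q = 'P(m)'.

If P(m), then S(m).


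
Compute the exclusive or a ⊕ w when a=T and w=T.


Exclusive or is true when exactly one operand is true.
Substitute: a=T, w=T.
T ⊕ T evaluates to F.

F


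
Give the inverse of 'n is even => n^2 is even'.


The inverse of (P → Q) is (¬P → ¬Q). It is equivalent to the converse, not to the original.
Here P = 'n is even' and Q = 'n^2 is even'.

If not (n is even), then not (n^2 is even).


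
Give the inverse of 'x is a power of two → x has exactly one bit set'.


The inverse of (P → Q) is (¬P → ¬Q). It is equivalent to the converse, not to the original.
Here P = 'x is a power of two' and Q = 'x has exactly one bit set'.

If not (x is a power of two), then not (x has exactly one bit set).


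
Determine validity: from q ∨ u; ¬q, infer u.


This matches the form of disjunctive syllogism: the conclusion follows in every model of the premises.

Valid.


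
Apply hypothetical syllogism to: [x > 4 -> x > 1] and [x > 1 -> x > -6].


Hypothetical syllogism: from (P → Q) and (Q → R), infer (P → R).
Chain the two implications through the shared middle term 'x > 1'.

x > 4 -> x > -6


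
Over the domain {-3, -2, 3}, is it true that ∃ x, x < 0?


Evaluate the predicate on each element: -3:T, -2:T, 3:F.
Witness x = -3 satisfies the predicate.

T


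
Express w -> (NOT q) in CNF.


Step 1: Rewrite w → (¬q) as ¬w ∨ (¬q).

(NOT w) OR (NOT q)


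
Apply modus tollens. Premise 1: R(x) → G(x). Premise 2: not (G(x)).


Modus tollens: from (P → Q) and ¬Q, infer ¬P.
Q = 'G(x)' is denied; since P → Q, P must also fail.

Not (R(x)).


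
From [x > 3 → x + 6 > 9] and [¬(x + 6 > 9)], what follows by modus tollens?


Modus tollens: from (P → Q) and ¬Q, infer ¬P.
Q = 'x + 6 > 9' is denied; since P → Q, P must also fail.

Not (x > 3).


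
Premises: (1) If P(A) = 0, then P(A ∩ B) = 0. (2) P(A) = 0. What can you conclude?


Modus ponens: from (P → Q) and P, infer Q.
P = 'P(A) = 0' is asserted, and P → Q holds, so Q follows.

P(A ∩ B) = 0.


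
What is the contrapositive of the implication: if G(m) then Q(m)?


The contrapositive of (P → Q) is (¬Q → ¬P); it is logically equivalent to the original.
Here P = 'G(m)' and Q = 'Q(m)'.

If not (Q(m)), then not (G(m)).


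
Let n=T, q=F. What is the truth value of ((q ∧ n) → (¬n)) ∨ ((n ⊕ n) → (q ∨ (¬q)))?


Substitute n=T, q=F:
q ∧ n = F ∧ T = F
¬n = F
(q ∧ n) → (¬n) = F → F = T
n ⊕ n = T ⊕ T = F
¬q = T
q ∨ (¬q) = F ∨ T = T
(n ⊕ n) → (q ∨ (¬q)) = F → T = T
((q ∧ n) → (¬n)) ∨ ((n ⊕ n) → (q ∨ (¬q))) = T ∨ T = T

T


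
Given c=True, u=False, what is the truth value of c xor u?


Exclusive or is true when exactly one operand is true.
Substitute: c=True, u=False.
True xor False evaluates to True.

True


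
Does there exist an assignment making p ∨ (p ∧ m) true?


Search for a satisfying assignment over {m, p}.
Try m=F, p=T: the formula evaluates to T.
A satisfying assignment exists.

Satisfiable.


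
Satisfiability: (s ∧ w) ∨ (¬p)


Search for a satisfying assignment over {p, s, w}.
Try p=F, s=F, w=F: the formula evaluates to T.
A satisfying assignment exists.

Satisfiable.


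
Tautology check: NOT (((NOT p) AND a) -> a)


Build the truth table over {a, p}:
a | p | φ
---------
F | F | F
T | F | F
F | T | F
T | T | F
Counterexample at row 1: with a=F, p=F, the formula is F.

No, it is not a tautology.


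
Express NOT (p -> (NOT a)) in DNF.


Step 1: Rewrite implication then negate: ¬(¬p ∨ (¬a)) = p ∧ ¬(¬a).
Step 2: Eliminate any double negations (¬¬X = X).

p AND a


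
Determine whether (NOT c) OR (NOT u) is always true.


Build the truth table over {c, u}:
c | u | φ
---------
F | F | T
T | F | T
F | T | T
T | T | F
Counterexample at row 4: with c=T, u=T, the formula is F.

No, it is not a tautology.


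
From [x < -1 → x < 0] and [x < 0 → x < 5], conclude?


Hypothetical syllogism: from (P → Q) and (Q → R), infer (P → R).
Chain the two implications through the shared middle term 'x < 0'.

x < -1 → x < 5


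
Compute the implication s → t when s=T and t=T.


Implication is false only when antecedent is true and consequent is false.
Substitute: s=T, t=T.
T → T evaluates to T.

T


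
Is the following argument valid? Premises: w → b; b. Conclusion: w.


This is affirming the consequent (fallacy). There exist truth assignments where the premises are all true but the conclusion is false.

Invalid.


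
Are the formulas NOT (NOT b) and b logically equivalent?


Compare truth tables:
b | φ | ψ
---------
F | F | F
T | T | T
The columns φ and ψ agree on every row.

Yes, they are logically equivalent.


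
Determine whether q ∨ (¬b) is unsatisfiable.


Truth table over {b, q}:
b | q | φ
---------
F | F | T
T | F | F
F | T | T
T | T | T
Satisfying assignment at row 1: b=F, q=F gives T.

No, it is not a contradiction.


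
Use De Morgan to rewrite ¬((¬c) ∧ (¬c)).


De Morgan: the negation of a conjunction is the disjunction of the negations.
Distribute ¬ across ∧, flipping it to ∨, and negate each literal.

c ∨ c


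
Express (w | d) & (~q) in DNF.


Step 1: Distribute ∧ over ∨: (w ∨ d) ∧ (¬q) = (w ∧ (¬q)) ∨ (d ∧ (¬q)).

(w & (~q)) | (d & (~q))


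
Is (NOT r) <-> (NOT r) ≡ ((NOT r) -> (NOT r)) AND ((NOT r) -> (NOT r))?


Compare truth tables:
r | φ | ψ
---------
F | T | T
T | T | T
The columns φ and ψ agree on every row.

Yes, they are logically equivalent.


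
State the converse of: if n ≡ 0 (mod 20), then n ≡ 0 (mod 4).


The converse of (P → Q) is (Q → P). It is not in general equivalent to the original.
Here P = 'n ≡ 0 (mod 20)' and Q = 'n ≡ 0 (mod 4)'.

If n ≡ 0 (mod 4), then n ≡ 0 (mod 20).


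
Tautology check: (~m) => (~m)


Build the truth table over {m}:
m | φ
-----
False | True
True | True
Every row evaluates to true.

Yes, it is a tautology.


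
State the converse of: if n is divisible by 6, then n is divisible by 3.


The converse of (P → Q) is (Q → P). It is not in general equivalent to the original.
Here P = 'n is divisible by 6' and Q = 'n is divisible by 3'.

If n is divisible by 3, then n is divisible by 6.


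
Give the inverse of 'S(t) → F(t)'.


The inverse of (P → Q) is (¬P → ¬Q). It is equivalent to the converse, not to the original.
Here P = 'S(t)' and Q = 'F(t)'.

If not (S(t)), then not (F(t)).


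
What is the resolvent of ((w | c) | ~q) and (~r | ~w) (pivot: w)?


The clauses contain complementary literals w and ~w.
Resolution eliminates this pair and disjoins the remaining literals (merging duplicates).

((~q | c) | ~r)


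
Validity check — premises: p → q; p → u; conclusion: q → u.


This is (no valid rule). There exist truth assignments where the premises are all true but the conclusion is false.

Invalid.


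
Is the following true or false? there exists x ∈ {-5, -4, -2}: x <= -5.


Evaluate the predicate on each element: -5:T, -4:F, -2:F.
Witness x = -5 satisfies the predicate.

T


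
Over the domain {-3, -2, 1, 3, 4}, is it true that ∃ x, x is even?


Evaluate the predicate on each element: -3:F, -2:T, 1:F, 3:F, 4:T.
Witness x = -2 satisfies the predicate.

T


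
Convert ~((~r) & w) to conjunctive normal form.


Step 1: Apply De Morgan: ¬((¬r) ∧ w) = ¬(¬r) ∨ ¬w.
Step 2: Eliminate any double negations (¬¬X = X).

r | (~w)


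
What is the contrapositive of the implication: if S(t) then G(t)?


The contrapositive of (P → Q) is (¬Q → ¬P); it is logically equivalent to the original.
Here P = 'S(t)' and Q = 'G(t)'.

If not (G(t)), then not (S(t)).


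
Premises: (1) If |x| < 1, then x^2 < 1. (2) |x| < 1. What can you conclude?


Modus ponens: from (P → Q) and P, infer Q.
P = '|x| < 1' is asserted, and P → Q holds, so Q follows.

x^2 < 1.


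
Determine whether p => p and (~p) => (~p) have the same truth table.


Compare truth tables:
p | φ | ψ
---------
False | True | True
True | True | True
The columns φ and ψ agree on every row.

Yes, they are logically equivalent.


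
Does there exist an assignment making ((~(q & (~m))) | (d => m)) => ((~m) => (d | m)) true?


Search for a satisfying assignment over {d, m, q}.
Try d=True, m=False, q=False: the formula evaluates to True.
A satisfying assignment exists.

Satisfiable.


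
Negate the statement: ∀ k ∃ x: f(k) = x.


Negation flips each quantifier (∀↔∃) and negates the inner predicate.
¬(∀ k ∃ x: φ) = ∃ k ∀ x: ¬φ.

∃ k ∀ x: ¬(f(k) = x)


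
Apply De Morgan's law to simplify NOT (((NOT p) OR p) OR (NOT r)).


De Morgan: the negation of a disjunction is the conjunction of the negations.
Distribute NOT across OR, flipping it to AND, and negate each literal.

(p AND (NOT p)) AND r


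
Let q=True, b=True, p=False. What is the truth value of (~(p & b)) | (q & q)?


Substitute q=True, b=True, p=False:
p & b = False & True = False
~(p & b) = True
q & q = True & True = True
(~(p & b)) | (q & q) = True | True = True

True


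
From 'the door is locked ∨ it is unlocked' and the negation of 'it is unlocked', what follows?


Disjunctive syllogism: from (P ∨ Q) and ¬P, infer Q.
One disjunct, 'it is unlocked', is ruled out; the other must hold.

the door is locked


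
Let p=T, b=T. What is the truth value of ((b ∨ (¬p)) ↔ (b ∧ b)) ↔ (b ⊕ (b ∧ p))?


Substitute p=T, b=T:
¬p = F
b ∨ (¬p) = T ∨ F = T
b ∧ b = T ∧ T = T
(b ∨ (¬p)) ↔ (b ∧ b) = T ↔ T = T
b ∧ p = T ∧ T = T
b ⊕ (b ∧ p) = T ⊕ T = F
((b ∨ (¬p)) ↔ (b ∧ b)) ↔ (b ⊕ (b ∧ p)) = T ↔ F = F

F


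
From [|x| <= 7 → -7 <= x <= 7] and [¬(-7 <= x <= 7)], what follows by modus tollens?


Modus tollens: from (P → Q) and ¬Q, infer ¬P.
Q = '-7 <= x <= 7' is denied; since P → Q, P must also fail.

Not (|x| <= 7).


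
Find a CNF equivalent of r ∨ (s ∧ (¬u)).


Step 1: Distribute ∨ over ∧: r ∨ (s ∧ (¬u)) = (r ∨ s) ∧ (r ∨ (¬u)).

(r ∨ s) ∧ (r ∨ (¬u))


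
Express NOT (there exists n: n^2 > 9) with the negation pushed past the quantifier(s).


¬(for all x: φ) = there exists x: ¬φ, and ¬(there exists x: φ) = for all x: ¬φ.
Apply to the existential statement.

for all n: NOT(n^2 > 9)
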